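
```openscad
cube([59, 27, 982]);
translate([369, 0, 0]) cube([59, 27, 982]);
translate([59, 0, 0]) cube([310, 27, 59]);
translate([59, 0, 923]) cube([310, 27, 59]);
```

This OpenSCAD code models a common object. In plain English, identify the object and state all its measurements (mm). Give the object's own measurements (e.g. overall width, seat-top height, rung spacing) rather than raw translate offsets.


A rectangular picture frame lying in the x–z plane (depth along y). The opening is 310 mm wide (x) by 864 mm tall (z), surrounded by a border 59 mm wide on all four sides. The frame is 27 mm deep and is made of two full-height vertical stiles with two horizontal rails fitted between them.


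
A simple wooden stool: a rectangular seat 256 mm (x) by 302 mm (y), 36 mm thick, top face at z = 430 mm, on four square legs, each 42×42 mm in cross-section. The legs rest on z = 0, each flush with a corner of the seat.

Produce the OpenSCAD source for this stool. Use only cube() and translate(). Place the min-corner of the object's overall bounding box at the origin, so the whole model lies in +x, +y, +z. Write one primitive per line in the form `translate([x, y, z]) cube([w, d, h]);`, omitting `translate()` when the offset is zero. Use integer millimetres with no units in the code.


translate([0, 0, 394]) cube([256, 302, 36]);
cube([42, 42, 394]);
translate([214, 0, 0]) cube([42, 42, 394]);
translate([0, 260, 0]) cube([42, 42, 394]);
translate([214, 260, 0]) cube([42, 42, 394]);


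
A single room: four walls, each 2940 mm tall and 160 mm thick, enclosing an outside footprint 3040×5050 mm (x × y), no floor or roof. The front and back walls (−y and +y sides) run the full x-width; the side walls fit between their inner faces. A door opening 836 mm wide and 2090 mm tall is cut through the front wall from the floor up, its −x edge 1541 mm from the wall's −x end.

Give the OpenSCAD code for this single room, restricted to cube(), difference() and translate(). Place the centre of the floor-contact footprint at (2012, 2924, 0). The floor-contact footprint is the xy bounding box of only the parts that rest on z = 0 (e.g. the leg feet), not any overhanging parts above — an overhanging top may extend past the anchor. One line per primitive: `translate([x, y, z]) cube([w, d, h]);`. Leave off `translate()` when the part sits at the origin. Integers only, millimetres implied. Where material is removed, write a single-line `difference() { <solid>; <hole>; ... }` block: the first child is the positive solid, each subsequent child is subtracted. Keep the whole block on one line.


difference() { translate([492, 399, 0]) cube([3040, 160, 2940]); translate([2033, 399, 0]) cube([836, 160, 2090]); }
translate([492, 5289, 0]) cube([3040, 160, 2940]);
translate([492, 559, 0]) cube([160, 4730, 2940]);
translate([3372, 559, 0]) cube([160, 4730, 2940]);


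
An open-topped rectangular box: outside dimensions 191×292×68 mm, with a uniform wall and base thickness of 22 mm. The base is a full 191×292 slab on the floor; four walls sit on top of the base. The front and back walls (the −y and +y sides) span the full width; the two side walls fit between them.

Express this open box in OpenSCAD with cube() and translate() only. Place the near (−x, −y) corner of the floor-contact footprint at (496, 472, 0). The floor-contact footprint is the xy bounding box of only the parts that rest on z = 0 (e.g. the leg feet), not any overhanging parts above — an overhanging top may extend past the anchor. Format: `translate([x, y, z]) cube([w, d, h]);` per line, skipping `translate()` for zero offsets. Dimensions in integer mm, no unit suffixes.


translate([496, 472, 0]) cube([191, 292, 22]);
translate([496, 472, 22]) cube([191, 22, 46]);
translate([496, 742, 22]) cube([191, 22, 46]);
translate([496, 494, 22]) cube([22, 248, 46]);
translate([665, 494, 22]) cube([22, 248, 46]);


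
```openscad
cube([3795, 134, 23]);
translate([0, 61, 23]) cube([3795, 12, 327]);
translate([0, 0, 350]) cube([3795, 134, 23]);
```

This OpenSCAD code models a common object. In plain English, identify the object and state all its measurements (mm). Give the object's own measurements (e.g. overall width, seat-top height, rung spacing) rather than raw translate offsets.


An I-beam lying along x, 3795 mm long. Overall section height 373 mm. Two flanges 134 mm wide (y) and 23 mm thick, one on the floor and one at the top; a web 12 mm thick runs between them, centred on the flange width.


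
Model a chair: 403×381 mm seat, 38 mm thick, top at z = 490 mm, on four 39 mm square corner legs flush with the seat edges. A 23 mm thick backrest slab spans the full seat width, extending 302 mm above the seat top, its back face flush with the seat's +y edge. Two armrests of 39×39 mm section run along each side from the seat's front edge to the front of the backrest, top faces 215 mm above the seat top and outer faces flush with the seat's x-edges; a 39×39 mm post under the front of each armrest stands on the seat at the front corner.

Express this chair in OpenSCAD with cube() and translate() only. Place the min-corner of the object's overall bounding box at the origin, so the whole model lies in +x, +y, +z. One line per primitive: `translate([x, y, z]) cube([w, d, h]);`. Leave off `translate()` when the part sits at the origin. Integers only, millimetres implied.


translate([0, 0, 452]) cube([403, 381, 38]);
cube([39, 39, 452]);
translate([364, 0, 0]) cube([39, 39, 452]);
translate([0, 342, 0]) cube([39, 39, 452]);
translate([364, 342, 0]) cube([39, 39, 452]);
translate([0, 358, 490]) cube([403, 23, 302]);
translate([0, 0, 666]) cube([39, 358, 39]);
translate([364, 0, 666]) cube([39, 358, 39]);
translate([0, 0, 490]) cube([39, 39, 176]);
translate([364, 0, 490]) cube([39, 39, 176]);


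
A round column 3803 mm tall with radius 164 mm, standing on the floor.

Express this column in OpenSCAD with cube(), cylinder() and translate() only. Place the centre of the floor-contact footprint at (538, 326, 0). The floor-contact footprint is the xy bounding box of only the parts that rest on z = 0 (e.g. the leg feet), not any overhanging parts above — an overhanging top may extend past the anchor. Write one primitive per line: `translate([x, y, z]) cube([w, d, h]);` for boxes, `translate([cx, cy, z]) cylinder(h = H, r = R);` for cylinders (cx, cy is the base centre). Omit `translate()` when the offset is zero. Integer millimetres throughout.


translate([538, 326, 0]) cylinder(h = 3803, r = 164);


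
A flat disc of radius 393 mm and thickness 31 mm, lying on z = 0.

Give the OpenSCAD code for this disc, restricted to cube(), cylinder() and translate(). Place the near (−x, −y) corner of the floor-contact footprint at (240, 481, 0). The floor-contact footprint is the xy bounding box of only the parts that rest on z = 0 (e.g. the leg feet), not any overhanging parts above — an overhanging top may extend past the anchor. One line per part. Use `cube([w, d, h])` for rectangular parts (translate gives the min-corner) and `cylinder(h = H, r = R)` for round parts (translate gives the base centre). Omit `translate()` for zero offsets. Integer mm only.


translate([633, 874, 0]) cylinder(h = 31, r = 393);


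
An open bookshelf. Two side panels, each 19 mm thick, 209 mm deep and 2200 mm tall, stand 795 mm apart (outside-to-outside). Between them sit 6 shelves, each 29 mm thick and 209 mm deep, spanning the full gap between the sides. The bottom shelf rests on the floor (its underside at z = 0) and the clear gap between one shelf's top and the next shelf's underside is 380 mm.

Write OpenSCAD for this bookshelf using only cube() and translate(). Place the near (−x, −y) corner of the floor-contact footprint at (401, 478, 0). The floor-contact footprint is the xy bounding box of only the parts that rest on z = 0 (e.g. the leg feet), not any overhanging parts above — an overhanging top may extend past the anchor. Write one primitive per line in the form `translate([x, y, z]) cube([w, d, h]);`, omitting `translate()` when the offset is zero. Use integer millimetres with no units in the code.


translate([401, 478, 0]) cube([19, 209, 2200]);
translate([1177, 478, 0]) cube([19, 209, 2200]);
translate([420, 478, 0]) cube([757, 209, 29]);
translate([420, 478, 409]) cube([757, 209, 29]);
translate([420, 478, 818]) cube([757, 209, 29]);
translate([420, 478, 1227]) cube([757, 209, 29]);
translate([420, 478, 1636]) cube([757, 209, 29]);
translate([420, 478, 2045]) cube([757, 209, 29]);


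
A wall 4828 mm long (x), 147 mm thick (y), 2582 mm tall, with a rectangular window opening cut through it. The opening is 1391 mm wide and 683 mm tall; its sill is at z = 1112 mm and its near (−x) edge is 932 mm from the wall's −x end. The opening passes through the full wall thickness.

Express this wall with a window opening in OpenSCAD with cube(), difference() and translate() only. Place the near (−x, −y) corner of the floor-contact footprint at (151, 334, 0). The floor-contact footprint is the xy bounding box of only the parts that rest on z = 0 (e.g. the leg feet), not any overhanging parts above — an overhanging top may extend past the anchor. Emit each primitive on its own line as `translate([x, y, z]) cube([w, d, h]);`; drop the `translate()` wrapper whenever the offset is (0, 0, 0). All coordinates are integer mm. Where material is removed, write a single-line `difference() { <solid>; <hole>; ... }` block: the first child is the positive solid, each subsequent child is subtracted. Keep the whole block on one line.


difference() { translate([151, 334, 0]) cube([4828, 147, 2582]); translate([1083, 334, 1112]) cube([1391, 147, 683]); }


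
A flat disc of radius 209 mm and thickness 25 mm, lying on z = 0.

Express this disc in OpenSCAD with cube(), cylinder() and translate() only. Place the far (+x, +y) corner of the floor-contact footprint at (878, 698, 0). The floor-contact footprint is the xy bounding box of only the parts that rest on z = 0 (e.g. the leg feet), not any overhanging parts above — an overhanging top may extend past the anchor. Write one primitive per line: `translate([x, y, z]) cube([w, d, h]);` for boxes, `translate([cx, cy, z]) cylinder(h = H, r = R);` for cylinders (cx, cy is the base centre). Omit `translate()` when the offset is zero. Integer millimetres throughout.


translate([669, 489, 0]) cylinder(h = 25, r = 209);


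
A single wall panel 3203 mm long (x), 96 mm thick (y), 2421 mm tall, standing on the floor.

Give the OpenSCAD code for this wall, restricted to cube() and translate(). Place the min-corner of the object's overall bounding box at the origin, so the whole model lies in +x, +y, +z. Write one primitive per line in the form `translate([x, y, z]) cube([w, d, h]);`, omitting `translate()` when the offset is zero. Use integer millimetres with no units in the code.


cube([3203, 96, 2421]);


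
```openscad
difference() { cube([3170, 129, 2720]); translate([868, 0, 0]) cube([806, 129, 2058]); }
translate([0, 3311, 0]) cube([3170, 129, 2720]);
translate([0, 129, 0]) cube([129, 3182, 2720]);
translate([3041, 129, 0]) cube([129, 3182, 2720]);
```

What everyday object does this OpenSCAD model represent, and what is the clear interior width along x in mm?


A single room. The interior width is 2912 mm.

Four walls enclosing a rectangle with a door in the front wall — a room. Outside width 3170 minus two 129 mm walls gives 2912 mm.


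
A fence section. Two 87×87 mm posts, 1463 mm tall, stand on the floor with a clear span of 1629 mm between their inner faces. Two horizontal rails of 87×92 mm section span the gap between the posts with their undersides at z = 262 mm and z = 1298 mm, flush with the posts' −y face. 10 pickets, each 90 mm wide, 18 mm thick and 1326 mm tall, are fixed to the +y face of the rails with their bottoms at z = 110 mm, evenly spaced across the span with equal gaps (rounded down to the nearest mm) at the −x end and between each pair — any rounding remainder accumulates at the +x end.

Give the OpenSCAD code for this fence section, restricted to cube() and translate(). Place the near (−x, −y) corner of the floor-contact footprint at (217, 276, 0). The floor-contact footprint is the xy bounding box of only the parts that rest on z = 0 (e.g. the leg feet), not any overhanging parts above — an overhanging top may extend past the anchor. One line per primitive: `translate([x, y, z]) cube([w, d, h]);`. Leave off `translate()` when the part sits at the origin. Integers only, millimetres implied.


translate([217, 276, 0]) cube([87, 87, 1463]);
translate([1933, 276, 0]) cube([87, 87, 1463]);
translate([304, 276, 262]) cube([1629, 87, 92]);
translate([304, 276, 1298]) cube([1629, 87, 92]);
translate([370, 363, 110]) cube([90, 18, 1326]);
translate([526, 363, 110]) cube([90, 18, 1326]);
translate([682, 363, 110]) cube([90, 18, 1326]);
translate([838, 363, 110]) cube([90, 18, 1326]);
translate([994, 363, 110]) cube([90, 18, 1326]);
translate([1150, 363, 110]) cube([90, 18, 1326]);
translate([1306, 363, 110]) cube([90, 18, 1326]);
translate([1462, 363, 110]) cube([90, 18, 1326]);
translate([1618, 363, 110]) cube([90, 18, 1326]);
translate([1774, 363, 110]) cube([90, 18, 1326]);


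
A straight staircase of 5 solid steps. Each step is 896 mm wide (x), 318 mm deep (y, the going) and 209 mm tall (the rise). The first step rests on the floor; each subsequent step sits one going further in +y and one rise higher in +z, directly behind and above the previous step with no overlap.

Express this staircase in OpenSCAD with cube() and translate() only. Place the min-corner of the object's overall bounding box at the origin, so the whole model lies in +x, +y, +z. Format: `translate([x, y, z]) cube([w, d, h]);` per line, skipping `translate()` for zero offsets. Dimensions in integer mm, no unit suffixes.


cube([896, 318, 209]);
translate([0, 318, 209]) cube([896, 318, 209]);
translate([0, 636, 418]) cube([896, 318, 209]);
translate([0, 954, 627]) cube([896, 318, 209]);
translate([0, 1272, 836]) cube([896, 318, 209]);


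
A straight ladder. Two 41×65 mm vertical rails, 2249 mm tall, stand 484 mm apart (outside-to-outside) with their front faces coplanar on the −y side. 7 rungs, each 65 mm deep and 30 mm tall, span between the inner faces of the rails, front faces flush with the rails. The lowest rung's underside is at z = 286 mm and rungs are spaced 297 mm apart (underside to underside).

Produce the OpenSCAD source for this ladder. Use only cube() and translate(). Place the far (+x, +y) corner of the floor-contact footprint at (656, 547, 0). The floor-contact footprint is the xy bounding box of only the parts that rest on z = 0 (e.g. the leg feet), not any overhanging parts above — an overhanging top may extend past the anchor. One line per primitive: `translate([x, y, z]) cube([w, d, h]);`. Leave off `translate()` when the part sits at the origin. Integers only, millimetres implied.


translate([172, 482, 0]) cube([41, 65, 2249]);
translate([615, 482, 0]) cube([41, 65, 2249]);
translate([213, 482, 286]) cube([402, 65, 30]);
translate([213, 482, 583]) cube([402, 65, 30]);
translate([213, 482, 880]) cube([402, 65, 30]);
translate([213, 482, 1177]) cube([402, 65, 30]);
translate([213, 482, 1474]) cube([402, 65, 30]);
translate([213, 482, 1771]) cube([402, 65, 30]);
translate([213, 482, 2068]) cube([402, 65, 30]);


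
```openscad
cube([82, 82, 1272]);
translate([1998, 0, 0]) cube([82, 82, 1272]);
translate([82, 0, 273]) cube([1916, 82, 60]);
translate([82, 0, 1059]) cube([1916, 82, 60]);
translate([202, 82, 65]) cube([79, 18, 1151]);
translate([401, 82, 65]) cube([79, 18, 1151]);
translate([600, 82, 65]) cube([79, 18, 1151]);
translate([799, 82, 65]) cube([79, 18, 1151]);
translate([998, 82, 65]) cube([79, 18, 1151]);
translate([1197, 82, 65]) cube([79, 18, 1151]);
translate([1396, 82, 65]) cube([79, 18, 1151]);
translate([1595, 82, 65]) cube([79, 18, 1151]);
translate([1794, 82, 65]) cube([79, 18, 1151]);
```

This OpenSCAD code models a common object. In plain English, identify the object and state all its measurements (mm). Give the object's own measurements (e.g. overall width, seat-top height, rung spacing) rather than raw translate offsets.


A fence section. Two 82×82 mm posts, 1272 mm tall, stand on the floor with a clear span of 1916 mm between their inner faces. Two horizontal rails of 82×60 mm section span the gap between the posts with their undersides at z = 273 mm and z = 1059 mm, flush with the posts' −y face. 9 pickets, each 79 mm wide, 18 mm thick and 1151 mm tall, are fixed to the +y face of the rails with their bottoms at z = 65 mm, spaced across the span with a 120 mm gap after the −x post and between neighbouring pickets, with 125 mm left before the +x post.


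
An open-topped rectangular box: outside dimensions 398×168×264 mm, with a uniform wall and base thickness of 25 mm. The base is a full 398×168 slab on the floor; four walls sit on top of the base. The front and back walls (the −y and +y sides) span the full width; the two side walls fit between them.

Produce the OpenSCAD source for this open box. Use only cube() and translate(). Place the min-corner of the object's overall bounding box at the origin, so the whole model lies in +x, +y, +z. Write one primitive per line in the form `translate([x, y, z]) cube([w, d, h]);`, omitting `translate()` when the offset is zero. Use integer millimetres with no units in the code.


cube([398, 168, 25]);
translate([0, 0, 25]) cube([398, 25, 239]);
translate([0, 143, 25]) cube([398, 25, 239]);
translate([0, 25, 25]) cube([25, 118, 239]);
translate([373, 25, 25]) cube([25, 118, 239]);


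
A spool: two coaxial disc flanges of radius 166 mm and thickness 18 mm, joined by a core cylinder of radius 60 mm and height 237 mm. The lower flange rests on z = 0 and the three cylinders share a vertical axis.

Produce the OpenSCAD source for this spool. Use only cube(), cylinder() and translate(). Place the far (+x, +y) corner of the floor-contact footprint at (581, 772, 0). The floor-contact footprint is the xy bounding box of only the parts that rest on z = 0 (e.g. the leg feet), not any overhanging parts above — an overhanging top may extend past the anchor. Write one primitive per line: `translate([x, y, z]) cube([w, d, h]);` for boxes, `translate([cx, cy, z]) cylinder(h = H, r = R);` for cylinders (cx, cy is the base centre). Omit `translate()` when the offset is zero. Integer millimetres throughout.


translate([415, 606, 0]) cylinder(h = 18, r = 166);
translate([415, 606, 18]) cylinder(h = 237, r = 60);
translate([415, 606, 255]) cylinder(h = 18, r = 166);


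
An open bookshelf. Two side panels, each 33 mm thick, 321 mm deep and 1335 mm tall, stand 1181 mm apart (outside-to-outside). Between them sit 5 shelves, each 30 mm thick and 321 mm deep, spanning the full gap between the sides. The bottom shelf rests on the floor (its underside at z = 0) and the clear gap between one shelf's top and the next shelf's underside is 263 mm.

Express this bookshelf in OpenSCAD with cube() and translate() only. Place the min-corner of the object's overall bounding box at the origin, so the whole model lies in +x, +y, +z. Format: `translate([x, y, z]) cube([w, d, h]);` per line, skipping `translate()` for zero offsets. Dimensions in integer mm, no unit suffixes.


cube([33, 321, 1335]);
translate([1148, 0, 0]) cube([33, 321, 1335]);
translate([33, 0, 0]) cube([1115, 321, 30]);
translate([33, 0, 293]) cube([1115, 321, 30]);
translate([33, 0, 586]) cube([1115, 321, 30]);
translate([33, 0, 879]) cube([1115, 321, 30]);
translate([33, 0, 1172]) cube([1115, 321, 30]);


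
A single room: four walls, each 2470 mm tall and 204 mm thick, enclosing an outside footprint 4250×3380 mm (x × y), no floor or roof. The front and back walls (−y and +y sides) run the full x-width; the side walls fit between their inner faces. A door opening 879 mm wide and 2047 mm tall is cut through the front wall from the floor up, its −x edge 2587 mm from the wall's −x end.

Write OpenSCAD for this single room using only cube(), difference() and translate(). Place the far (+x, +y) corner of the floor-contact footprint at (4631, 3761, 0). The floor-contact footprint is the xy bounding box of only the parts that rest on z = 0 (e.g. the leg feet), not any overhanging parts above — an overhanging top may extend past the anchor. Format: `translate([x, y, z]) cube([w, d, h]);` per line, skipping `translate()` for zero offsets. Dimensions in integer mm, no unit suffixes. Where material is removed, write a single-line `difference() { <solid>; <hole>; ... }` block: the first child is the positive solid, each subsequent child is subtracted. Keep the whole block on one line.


difference() { translate([381, 381, 0]) cube([4250, 204, 2470]); translate([2968, 381, 0]) cube([879, 204, 2047]); }
translate([381, 3557, 0]) cube([4250, 204, 2470]);
translate([381, 585, 0]) cube([204, 2972, 2470]);
translate([4427, 585, 0]) cube([204, 2972, 2470]);


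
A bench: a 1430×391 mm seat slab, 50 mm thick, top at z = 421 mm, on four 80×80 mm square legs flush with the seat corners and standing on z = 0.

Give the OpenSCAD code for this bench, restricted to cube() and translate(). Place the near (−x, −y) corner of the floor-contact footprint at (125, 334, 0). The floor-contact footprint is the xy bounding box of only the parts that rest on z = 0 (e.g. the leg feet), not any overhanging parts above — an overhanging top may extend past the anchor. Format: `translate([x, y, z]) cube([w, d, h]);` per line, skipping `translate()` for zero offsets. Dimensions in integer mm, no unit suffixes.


// leg_h = 421 − 50 = 371
translate([125, 334, 371]) cube([1430, 391, 50]);
translate([125, 334, 0]) cube([80, 80, 371]);
translate([125, 645, 0]) cube([80, 80, 371]);
translate([1475, 334, 0]) cube([80, 80, 371]);
translate([1475, 645, 0]) cube([80, 80, 371]);


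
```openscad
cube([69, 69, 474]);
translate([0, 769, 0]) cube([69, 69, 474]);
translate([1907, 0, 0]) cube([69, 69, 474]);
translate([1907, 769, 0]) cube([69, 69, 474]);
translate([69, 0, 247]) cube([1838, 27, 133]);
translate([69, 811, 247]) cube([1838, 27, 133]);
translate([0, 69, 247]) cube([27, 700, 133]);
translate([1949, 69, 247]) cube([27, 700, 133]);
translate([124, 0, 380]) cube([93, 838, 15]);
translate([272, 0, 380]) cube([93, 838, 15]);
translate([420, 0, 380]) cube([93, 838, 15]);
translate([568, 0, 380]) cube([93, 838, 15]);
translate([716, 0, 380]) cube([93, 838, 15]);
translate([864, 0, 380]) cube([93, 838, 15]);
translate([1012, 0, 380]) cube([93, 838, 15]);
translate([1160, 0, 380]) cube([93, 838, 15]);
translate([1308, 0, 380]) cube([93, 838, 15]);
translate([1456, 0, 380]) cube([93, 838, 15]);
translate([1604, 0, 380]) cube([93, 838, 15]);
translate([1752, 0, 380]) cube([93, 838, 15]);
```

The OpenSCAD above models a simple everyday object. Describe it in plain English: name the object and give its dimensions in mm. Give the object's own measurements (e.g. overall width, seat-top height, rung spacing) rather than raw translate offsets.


A bed frame 1976 mm long (x) by 838 mm wide (y). Four 69×69 mm corner posts, 474 mm tall, at the corners of the footprint. Four rails of 27 mm thickness and 133 mm height run between adjacent posts with their undersides at z = 247 mm, their outer faces flush with the outside of the frame (the two x-running rails run between the posts' inner faces; the two y-running rails run between the posts' inner faces). 12 slats, each 93 mm wide (x) and 15 mm thick, lie across the top of the two x-running rails, running the full 838 mm width of the frame in y; along x they sit between the end posts with a 55 mm gap after the −x posts and between neighbouring slats, leaving 62 mm before the +x posts.


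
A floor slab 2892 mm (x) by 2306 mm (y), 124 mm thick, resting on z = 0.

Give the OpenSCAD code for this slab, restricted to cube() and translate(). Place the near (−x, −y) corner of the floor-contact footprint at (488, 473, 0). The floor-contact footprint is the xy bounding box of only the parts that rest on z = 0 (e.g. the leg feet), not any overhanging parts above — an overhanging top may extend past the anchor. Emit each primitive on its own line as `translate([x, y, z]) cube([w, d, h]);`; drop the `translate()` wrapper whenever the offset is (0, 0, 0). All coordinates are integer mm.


translate([488, 473, 0]) cube([2892, 2306, 124]);


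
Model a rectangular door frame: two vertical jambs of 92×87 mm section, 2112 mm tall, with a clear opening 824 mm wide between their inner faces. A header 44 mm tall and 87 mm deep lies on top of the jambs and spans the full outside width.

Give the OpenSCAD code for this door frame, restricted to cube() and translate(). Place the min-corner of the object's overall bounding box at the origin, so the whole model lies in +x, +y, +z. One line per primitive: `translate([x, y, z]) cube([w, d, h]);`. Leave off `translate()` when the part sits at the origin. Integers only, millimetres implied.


cube([92, 87, 2112]);
translate([916, 0, 0]) cube([92, 87, 2112]);
translate([0, 0, 2112]) cube([1008, 87, 44]);


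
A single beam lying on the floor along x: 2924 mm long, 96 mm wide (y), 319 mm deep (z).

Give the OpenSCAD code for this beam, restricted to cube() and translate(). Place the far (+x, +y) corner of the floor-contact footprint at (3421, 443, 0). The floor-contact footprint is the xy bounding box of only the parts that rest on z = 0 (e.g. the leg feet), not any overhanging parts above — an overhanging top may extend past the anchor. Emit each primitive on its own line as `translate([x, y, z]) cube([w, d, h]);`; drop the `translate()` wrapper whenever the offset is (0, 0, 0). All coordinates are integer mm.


translate([497, 347, 0]) cube([2924, 96, 319]);


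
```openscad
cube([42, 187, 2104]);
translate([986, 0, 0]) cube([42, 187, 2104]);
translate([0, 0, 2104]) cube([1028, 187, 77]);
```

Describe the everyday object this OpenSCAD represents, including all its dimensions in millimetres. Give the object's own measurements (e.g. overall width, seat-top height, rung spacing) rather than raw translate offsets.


A door frame. The clear opening is 944 mm wide and 2104 mm high. Two 42 mm wide jambs, 187 mm deep, stand either side of the opening from the floor to the top of the opening. A 77 mm thick head sits across the top of both jambs, spanning the full outside width of the frame.


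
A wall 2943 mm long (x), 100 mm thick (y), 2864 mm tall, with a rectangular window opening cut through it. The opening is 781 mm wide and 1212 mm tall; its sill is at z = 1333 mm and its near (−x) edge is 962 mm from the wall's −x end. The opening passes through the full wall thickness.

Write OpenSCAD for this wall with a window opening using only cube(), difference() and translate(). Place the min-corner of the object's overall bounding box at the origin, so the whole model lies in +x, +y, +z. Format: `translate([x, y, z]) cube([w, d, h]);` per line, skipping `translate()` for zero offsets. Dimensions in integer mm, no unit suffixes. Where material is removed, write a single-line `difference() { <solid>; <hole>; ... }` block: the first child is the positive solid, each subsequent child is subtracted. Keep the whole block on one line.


difference() { cube([2943, 100, 2864]); translate([962, 0, 1333]) cube([781, 100, 1212]); }


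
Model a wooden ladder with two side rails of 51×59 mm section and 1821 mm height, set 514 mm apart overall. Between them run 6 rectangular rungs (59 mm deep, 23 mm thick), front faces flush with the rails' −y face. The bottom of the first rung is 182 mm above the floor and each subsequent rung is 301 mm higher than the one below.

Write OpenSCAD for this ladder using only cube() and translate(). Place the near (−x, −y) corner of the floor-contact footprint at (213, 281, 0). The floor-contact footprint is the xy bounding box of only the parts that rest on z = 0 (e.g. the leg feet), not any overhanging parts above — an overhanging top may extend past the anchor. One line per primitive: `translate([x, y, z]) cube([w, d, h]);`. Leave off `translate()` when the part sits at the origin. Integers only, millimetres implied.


// rung span = 514 - 2*51 = 412
// rung[k] z = 182 + k*301
translate([213, 281, 0]) cube([51, 59, 1821]);
translate([676, 281, 0]) cube([51, 59, 1821]);
translate([264, 281, 182]) cube([412, 59, 23]);
translate([264, 281, 483]) cube([412, 59, 23]);
translate([264, 281, 784]) cube([412, 59, 23]);
translate([264, 281, 1085]) cube([412, 59, 23]);
translate([264, 281, 1386]) cube([412, 59, 23]);
translate([264, 281, 1687]) cube([412, 59, 23]);


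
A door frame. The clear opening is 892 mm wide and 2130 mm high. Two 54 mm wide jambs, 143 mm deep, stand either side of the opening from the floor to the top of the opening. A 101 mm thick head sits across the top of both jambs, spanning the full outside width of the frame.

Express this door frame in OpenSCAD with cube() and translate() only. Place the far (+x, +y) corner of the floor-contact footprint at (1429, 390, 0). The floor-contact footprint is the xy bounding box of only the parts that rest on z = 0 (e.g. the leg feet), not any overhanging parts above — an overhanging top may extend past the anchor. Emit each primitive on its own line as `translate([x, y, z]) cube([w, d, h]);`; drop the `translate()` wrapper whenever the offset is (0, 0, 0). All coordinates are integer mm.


translate([429, 247, 0]) cube([54, 143, 2130]);
translate([1375, 247, 0]) cube([54, 143, 2130]);
translate([429, 247, 2130]) cube([1000, 143, 101]);


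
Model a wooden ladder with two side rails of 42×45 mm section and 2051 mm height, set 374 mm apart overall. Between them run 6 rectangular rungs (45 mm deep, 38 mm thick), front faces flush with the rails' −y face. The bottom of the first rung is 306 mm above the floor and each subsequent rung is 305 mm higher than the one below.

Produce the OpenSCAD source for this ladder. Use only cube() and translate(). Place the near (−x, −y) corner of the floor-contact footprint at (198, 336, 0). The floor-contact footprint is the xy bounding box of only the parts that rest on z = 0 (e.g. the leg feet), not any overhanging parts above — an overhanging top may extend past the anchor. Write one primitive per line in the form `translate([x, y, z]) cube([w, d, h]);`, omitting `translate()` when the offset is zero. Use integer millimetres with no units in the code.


translate([198, 336, 0]) cube([42, 45, 2051]);
translate([530, 336, 0]) cube([42, 45, 2051]);
translate([240, 336, 306]) cube([290, 45, 38]);
translate([240, 336, 611]) cube([290, 45, 38]);
translate([240, 336, 916]) cube([290, 45, 38]);
translate([240, 336, 1221]) cube([290, 45, 38]);
translate([240, 336, 1526]) cube([290, 45, 38]);
translate([240, 336, 1831]) cube([290, 45, 38]);


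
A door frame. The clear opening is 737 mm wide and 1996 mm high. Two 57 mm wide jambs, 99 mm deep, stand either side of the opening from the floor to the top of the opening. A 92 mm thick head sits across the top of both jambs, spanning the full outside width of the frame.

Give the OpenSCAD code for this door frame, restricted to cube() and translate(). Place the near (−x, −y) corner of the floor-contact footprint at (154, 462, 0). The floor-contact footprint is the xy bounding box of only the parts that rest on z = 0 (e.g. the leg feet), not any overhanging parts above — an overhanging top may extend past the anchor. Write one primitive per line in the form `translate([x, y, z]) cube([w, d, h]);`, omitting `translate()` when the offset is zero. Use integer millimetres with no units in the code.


translate([154, 462, 0]) cube([57, 99, 1996]);
translate([948, 462, 0]) cube([57, 99, 1996]);
translate([154, 462, 1996]) cube([851, 99, 92]);


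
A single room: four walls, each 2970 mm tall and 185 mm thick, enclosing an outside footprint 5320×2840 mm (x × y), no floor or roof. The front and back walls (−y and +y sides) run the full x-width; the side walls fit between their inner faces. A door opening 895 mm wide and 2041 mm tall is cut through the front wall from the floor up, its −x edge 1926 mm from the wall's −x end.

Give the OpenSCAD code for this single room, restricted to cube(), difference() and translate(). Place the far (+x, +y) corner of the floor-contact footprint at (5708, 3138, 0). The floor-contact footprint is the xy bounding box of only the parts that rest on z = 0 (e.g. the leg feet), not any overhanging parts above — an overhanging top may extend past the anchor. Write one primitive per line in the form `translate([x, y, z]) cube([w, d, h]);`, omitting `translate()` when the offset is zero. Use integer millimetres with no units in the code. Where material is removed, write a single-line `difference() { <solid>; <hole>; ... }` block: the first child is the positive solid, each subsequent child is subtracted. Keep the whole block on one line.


difference() { translate([388, 298, 0]) cube([5320, 185, 2970]); translate([2314, 298, 0]) cube([895, 185, 2041]); }
translate([388, 2953, 0]) cube([5320, 185, 2970]);
translate([388, 483, 0]) cube([185, 2470, 2970]);
translate([5523, 483, 0]) cube([185, 2470, 2970]);


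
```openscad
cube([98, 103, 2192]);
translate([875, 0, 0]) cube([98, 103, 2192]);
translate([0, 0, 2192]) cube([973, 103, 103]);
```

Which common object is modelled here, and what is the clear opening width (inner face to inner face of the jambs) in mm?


A door frame. The clear opening width is 777 mm.

Two 2192 mm tall posts with a header on top — a door frame. The left jamb is 98 mm wide at x = 0; the right jamb starts at x = 875. The clear opening is 875 − 98 = 777 mm.


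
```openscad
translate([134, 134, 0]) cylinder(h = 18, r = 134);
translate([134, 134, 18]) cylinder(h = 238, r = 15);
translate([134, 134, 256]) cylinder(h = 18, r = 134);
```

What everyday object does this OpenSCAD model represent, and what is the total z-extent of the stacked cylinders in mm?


A spool. The overall height is 274 mm.

Three coaxial cylinders, large–small–large — a spool. Two 18 mm flanges and a 238 mm core give 18 + 238 + 18 = 274 mm.


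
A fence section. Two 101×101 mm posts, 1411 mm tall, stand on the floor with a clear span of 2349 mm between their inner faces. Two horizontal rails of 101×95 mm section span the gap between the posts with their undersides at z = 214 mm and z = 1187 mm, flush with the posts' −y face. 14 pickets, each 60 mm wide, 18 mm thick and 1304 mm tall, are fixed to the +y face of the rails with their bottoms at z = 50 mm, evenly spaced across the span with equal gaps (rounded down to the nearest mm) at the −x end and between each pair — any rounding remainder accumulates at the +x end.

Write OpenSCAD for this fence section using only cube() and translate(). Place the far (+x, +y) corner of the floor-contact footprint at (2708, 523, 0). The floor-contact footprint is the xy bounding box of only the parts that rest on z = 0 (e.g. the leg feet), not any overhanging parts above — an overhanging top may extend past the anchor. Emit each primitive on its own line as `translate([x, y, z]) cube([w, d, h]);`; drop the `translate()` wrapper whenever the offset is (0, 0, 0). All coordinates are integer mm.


translate([157, 422, 0]) cube([101, 101, 1411]);
translate([2607, 422, 0]) cube([101, 101, 1411]);
translate([258, 422, 214]) cube([2349, 101, 95]);
translate([258, 422, 1187]) cube([2349, 101, 95]);
translate([358, 523, 50]) cube([60, 18, 1304]);
translate([518, 523, 50]) cube([60, 18, 1304]);
translate([678, 523, 50]) cube([60, 18, 1304]);
translate([838, 523, 50]) cube([60, 18, 1304]);
translate([998, 523, 50]) cube([60, 18, 1304]);
translate([1158, 523, 50]) cube([60, 18, 1304]);
translate([1318, 523, 50]) cube([60, 18, 1304]);
translate([1478, 523, 50]) cube([60, 18, 1304]);
translate([1638, 523, 50]) cube([60, 18, 1304]);
translate([1798, 523, 50]) cube([60, 18, 1304]);
translate([1958, 523, 50]) cube([60, 18, 1304]);
translate([2118, 523, 50]) cube([60, 18, 1304]);
translate([2278, 523, 50]) cube([60, 18, 1304]);
translate([2438, 523, 50]) cube([60, 18, 1304]);


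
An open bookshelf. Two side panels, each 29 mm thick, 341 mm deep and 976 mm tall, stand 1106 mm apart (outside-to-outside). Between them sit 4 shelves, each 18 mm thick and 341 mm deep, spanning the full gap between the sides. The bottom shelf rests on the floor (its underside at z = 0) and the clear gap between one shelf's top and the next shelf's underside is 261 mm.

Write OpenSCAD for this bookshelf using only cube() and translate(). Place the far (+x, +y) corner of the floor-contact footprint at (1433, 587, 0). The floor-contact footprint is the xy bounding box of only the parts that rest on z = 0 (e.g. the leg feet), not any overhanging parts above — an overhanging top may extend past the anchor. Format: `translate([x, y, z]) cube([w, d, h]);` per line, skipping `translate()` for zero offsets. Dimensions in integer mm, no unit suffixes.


translate([327, 246, 0]) cube([29, 341, 976]);
translate([1404, 246, 0]) cube([29, 341, 976]);
translate([356, 246, 0]) cube([1048, 341, 18]);
translate([356, 246, 279]) cube([1048, 341, 18]);
translate([356, 246, 558]) cube([1048, 341, 18]);
translate([356, 246, 837]) cube([1048, 341, 18]);


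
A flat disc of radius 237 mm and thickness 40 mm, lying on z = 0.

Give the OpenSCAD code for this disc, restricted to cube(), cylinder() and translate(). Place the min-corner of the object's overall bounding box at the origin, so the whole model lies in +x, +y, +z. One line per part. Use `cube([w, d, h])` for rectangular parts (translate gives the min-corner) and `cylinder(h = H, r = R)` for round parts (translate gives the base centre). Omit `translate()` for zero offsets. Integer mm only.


translate([237, 237, 0]) cylinder(h = 40, r = 237);


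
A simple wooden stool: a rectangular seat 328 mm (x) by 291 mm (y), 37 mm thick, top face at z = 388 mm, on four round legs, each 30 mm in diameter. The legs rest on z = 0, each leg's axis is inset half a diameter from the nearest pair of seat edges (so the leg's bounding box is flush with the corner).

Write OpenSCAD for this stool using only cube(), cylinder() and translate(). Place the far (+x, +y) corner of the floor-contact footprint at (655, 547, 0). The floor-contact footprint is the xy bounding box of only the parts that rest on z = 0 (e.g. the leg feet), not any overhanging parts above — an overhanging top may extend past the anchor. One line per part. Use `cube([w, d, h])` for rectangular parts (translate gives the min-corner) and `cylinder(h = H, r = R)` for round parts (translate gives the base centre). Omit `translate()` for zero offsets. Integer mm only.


translate([327, 256, 351]) cube([328, 291, 37]);
translate([342, 271, 0]) cylinder(h = 351, r = 15);
translate([640, 271, 0]) cylinder(h = 351, r = 15);
translate([342, 532, 0]) cylinder(h = 351, r = 15);
translate([640, 532, 0]) cylinder(h = 351, r = 15);


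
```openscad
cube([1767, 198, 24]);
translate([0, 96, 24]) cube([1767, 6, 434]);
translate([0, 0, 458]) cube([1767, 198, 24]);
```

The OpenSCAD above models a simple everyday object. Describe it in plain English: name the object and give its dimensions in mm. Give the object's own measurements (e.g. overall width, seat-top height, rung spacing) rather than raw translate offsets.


An I-beam lying along x, 1767 mm long. Overall section height 482 mm. Two flanges 198 mm wide (y) and 24 mm thick, one on the floor and one at the top; a web 6 mm thick runs between them, centred on the flange width.


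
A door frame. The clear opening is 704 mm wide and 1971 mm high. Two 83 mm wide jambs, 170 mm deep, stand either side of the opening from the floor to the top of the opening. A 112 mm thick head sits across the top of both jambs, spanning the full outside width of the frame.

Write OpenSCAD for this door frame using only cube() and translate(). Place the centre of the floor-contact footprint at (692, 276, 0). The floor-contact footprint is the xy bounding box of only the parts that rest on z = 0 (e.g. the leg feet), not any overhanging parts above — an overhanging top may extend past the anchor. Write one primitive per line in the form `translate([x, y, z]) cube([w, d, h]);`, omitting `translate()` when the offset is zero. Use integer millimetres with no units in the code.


translate([257, 191, 0]) cube([83, 170, 1971]);
translate([1044, 191, 0]) cube([83, 170, 1971]);
translate([257, 191, 1971]) cube([870, 170, 112]);
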